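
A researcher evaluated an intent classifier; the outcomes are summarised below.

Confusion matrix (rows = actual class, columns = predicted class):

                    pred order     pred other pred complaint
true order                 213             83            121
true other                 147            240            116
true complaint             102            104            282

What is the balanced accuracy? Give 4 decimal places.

0.5219

Balanced accuracy = mean of per-class recall.
  order: recall = 213/417 = 0.51079
  other: recall = 240/503 = 0.47714
  complaint: recall = 282/488 = 0.57787
Mean = (0.51079 + 0.47714 + 0.57787) / 3 = 0.5219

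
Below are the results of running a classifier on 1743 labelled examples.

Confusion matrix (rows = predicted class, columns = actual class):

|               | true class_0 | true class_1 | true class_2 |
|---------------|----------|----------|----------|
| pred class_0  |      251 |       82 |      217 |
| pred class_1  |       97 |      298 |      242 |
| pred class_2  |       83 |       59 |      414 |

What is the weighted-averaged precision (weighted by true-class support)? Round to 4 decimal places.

0.6036

Per-class precision (TP/(TP+FP)):
  class_0: TP=251, FP=82+217=299 → 251/550 = 0.45636
  class_1: TP=298, FP=97+242=339 → 298/637 = 0.46782
  class_2: TP=414, FP=83+59=142 → 414/556 = 0.74460
Weighted-precision = Σ (supportᵢ/N)·precisionᵢ with N=1743: (431/1743)·0.45636 + (439/1743)·0.46782 + (873/1743)·0.74460 = 0.6036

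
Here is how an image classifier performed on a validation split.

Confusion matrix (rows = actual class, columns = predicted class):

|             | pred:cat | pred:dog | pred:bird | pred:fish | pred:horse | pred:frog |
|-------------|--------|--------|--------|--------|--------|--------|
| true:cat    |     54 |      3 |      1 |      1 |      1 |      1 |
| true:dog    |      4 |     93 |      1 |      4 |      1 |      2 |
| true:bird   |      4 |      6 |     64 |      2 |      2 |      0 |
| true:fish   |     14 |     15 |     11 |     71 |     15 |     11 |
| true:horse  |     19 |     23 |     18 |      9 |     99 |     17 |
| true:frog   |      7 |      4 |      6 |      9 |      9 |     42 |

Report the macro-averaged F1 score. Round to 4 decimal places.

Per-class F1 score (2·TP/(2·TP+FP+FN)):
  cat: TP=54, FP=4+4+14+19+7=48, FN=3+1+1+1+1=7 → 108/163 = 0.66258
  dog: TP=93, FP=3+6+15+23+4=51, FN=4+1+4+1+2=12 → 186/249 = 0.74699
  bird: TP=64, FP=1+1+11+18+6=37, FN=4+6+2+2+0=14 → 128/179 = 0.71508
  fish: TP=71, FP=1+4+2+9+9=25, FN=14+15+11+15+11=66 → 142/233 = 0.60944
  horse: TP=99, FP=1+1+2+15+9=28, FN=19+23+18+9+17=86 → 198/312 = 0.63462
  frog: TP=42, FP=1+2+0+11+17=31, FN=7+4+6+9+9=35 → 84/150 = 0.56000
Macro-F1 score = mean = (0.66258 + 0.74699 + 0.71508 + 0.60944 + 0.63462 + 0.56000) / 6 = 0.6548

0.6548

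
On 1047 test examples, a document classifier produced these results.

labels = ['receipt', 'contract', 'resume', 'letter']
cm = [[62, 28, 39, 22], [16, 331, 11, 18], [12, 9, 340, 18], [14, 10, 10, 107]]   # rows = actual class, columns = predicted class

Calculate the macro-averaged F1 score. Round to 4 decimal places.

0.7341

Per-class F1 score (2·TP/(2·TP+FP+FN)):
  receipt: TP=62, FP=16+12+14=42, FN=28+39+22=89 → 124/255 = 0.48627
  contract: TP=331, FP=28+9+10=47, FN=16+11+18=45 → 662/754 = 0.87798
  resume: TP=340, FP=39+11+10=60, FN=12+9+18=39 → 680/779 = 0.87291
  letter: TP=107, FP=22+18+18=58, FN=14+10+10=34 → 214/306 = 0.69935
Macro-F1 score = mean = (0.48627 + 0.87798 + 0.87291 + 0.69935) / 4 = 0.7341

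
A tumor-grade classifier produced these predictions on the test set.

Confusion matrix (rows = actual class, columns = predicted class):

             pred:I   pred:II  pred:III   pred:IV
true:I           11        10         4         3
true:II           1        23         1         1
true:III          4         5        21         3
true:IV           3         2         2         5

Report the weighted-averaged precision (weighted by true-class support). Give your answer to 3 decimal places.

0.615

Per-class precision (TP/(TP+FP)):
  I: TP=11, FP=1+4+3=8 → 11/19 = 0.5789
  II: TP=23, FP=10+5+2=17 → 23/40 = 0.5750
  III: TP=21, FP=4+1+2=7 → 21/28 = 0.7500
  IV: TP=5, FP=3+1+3=7 → 5/12 = 0.4167
Weighted-precision = Σ (supportᵢ/N)·precisionᵢ with N=99: (28/99)·0.5789 + (26/99)·0.5750 + (33/99)·0.7500 + (12/99)·0.4167 = 0.615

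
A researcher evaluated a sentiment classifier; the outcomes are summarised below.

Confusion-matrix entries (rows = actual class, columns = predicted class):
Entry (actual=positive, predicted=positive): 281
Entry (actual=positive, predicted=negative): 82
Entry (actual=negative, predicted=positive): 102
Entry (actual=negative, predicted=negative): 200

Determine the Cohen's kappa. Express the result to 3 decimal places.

0.439

Observed agreement pₒ = trace/N = 481/665 = 0.7233
Expected agreement pₑ = Σ (rowᵢ·colᵢ)/N² = (363·383 + 302·282)/665² = 0.5070
κ = (pₒ − pₑ)/(1 − pₑ) = (0.7233 − 0.5070)/(1 − 0.5070) = 0.439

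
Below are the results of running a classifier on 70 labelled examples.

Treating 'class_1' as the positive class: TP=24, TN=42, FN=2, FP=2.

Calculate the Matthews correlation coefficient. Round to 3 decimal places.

MCC = (TP·TN − FP·FN) / √((TP+FP)(TP+FN)(TN+FP)(TN+FN))
Numerator = 24·42 − 2·2 = 1004
Denominator = √(26·26·44·44) = √1308736 = 1144.0000
MCC = 1004 / 1144.0000 = 0.878

0.878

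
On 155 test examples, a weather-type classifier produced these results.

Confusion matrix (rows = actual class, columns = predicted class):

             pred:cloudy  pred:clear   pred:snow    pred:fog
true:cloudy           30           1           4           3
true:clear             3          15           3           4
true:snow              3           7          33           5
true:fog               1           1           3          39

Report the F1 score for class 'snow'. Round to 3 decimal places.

0.725

F1 score = 2·TP/(2·TP+FP+FN).
snow: TP=33, FP=4+3+3=10, FN=3+7+5=15 → 66/91 = 0.7253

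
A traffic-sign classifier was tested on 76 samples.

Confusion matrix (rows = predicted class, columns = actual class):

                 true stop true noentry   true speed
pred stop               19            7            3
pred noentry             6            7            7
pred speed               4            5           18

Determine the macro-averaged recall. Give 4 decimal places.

Per-class recall (TP/(TP+FN)):
  stop: TP=19, FN=6+4=10 → 19/29 = 0.65517
  noentry: TP=7, FN=7+5=12 → 7/19 = 0.36842
  speed: TP=18, FN=3+7=10 → 18/28 = 0.64286
Macro-recall = mean = (0.65517 + 0.36842 + 0.64286) / 3 = 0.5555

0.5555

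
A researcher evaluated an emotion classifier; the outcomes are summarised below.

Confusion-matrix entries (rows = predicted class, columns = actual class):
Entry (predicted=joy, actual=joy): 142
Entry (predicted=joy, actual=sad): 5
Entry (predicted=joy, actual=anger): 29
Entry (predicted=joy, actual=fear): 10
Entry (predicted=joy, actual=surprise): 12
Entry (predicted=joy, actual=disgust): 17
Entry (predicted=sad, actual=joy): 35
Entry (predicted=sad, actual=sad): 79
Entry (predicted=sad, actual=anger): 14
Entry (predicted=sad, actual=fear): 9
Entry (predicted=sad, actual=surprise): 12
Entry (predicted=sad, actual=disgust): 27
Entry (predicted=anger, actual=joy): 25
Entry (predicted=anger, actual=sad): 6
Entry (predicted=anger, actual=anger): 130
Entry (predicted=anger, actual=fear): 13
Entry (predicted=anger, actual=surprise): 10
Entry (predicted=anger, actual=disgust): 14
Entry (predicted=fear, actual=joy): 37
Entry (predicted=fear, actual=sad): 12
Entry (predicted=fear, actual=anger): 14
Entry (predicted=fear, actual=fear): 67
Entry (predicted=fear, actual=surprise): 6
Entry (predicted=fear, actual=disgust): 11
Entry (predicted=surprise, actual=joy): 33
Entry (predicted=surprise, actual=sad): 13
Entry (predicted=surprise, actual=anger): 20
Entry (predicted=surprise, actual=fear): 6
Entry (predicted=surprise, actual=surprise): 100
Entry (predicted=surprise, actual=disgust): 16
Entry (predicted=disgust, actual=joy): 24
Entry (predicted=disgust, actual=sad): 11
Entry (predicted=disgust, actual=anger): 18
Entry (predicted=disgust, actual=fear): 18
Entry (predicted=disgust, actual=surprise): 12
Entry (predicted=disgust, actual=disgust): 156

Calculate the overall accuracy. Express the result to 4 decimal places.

Accuracy = trace / total = (142+79+130+67+100+156=674) / 1163 = 674/1163 = 0.5795

0.5795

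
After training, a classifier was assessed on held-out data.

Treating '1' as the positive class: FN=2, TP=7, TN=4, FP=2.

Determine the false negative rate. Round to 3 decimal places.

FNR = FN/(FN+TP) = 2/(2+7) = 0.222

0.222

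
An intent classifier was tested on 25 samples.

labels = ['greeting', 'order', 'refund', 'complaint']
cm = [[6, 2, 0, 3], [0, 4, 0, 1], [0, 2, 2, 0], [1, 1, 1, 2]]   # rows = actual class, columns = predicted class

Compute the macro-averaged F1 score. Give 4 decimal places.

Per-class F1 score (2·TP/(2·TP+FP+FN)):
  greeting: TP=6, FP=0+0+1=1, FN=2+0+3=5 → 12/18 = 0.66667
  order: TP=4, FP=2+2+1=5, FN=0+0+1=1 → 8/14 = 0.57143
  refund: TP=2, FP=0+0+1=1, FN=0+2+0=2 → 4/7 = 0.57143
  complaint: TP=2, FP=3+1+0=4, FN=1+1+1=3 → 4/11 = 0.36364
Macro-F1 score = mean = (0.66667 + 0.57143 + 0.57143 + 0.36364) / 4 = 0.5433

0.5433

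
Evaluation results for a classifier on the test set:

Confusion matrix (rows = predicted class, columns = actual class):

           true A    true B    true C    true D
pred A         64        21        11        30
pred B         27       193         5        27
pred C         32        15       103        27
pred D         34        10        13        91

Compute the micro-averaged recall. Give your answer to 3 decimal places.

0.642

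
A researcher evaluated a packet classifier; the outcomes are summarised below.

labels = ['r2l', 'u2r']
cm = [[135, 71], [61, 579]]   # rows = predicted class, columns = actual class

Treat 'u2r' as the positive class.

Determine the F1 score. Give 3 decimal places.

0.898

Precision = TP/(TP+FP) = 579/640 = 0.9047
Recall = TP/(TP+FN) = 579/650 = 0.8908
F1 = 2·TP/(2·TP+FP+FN) = 1158/1290 = 0.898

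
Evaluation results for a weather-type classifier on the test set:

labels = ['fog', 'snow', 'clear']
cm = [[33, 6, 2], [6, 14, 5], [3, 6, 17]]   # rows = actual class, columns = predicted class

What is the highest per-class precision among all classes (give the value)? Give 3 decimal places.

0.786

Per-class precision (TP/(TP+FP)):
  fog: TP=33, FP=6+3=9 → 33/42 = 0.7857
  snow: TP=14, FP=6+6=12 → 14/26 = 0.5385
  clear: TP=17, FP=2+5=7 → 17/24 = 0.7083
Highest is class 'fog' with precision = 0.786.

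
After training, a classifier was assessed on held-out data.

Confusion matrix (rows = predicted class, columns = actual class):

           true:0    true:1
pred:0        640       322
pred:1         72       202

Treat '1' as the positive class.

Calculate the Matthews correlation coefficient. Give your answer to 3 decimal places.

0.338

MCC = (TP·TN − FP·FN) / √((TP+FP)(TP+FN)(TN+FP)(TN+FN))
Numerator = 202·640 − 72·322 = 106096
Denominator = √(274·524·712·962) = √98341519744 = 313594.5148
MCC = 106096 / 313594.5148 = 0.338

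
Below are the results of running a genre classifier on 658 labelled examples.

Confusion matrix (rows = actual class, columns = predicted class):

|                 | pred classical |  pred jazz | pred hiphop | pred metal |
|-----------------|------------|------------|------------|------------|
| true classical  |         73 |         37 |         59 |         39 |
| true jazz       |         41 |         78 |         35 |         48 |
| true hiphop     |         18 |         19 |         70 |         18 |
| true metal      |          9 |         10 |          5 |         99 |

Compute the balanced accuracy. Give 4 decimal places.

Balanced accuracy = mean of per-class recall.
  classical: recall = 73/208 = 0.35096
  jazz: recall = 78/202 = 0.38614
  hiphop: recall = 70/125 = 0.56000
  metal: recall = 99/123 = 0.80488
Mean = (0.35096 + 0.38614 + 0.56000 + 0.80488) / 4 = 0.5255

0.5255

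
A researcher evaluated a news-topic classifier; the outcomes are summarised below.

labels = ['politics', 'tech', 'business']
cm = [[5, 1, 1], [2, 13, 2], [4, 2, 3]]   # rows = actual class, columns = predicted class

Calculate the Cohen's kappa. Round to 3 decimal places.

0.423

Observed agreement pₒ = trace/N = 21/33 = 0.6364
Expected agreement pₑ = Σ (rowᵢ·colᵢ)/N² = (7·11 + 17·16 + 9·6)/33² = 0.3701
κ = (pₒ − pₑ)/(1 − pₑ) = (0.6364 − 0.3701)/(1 − 0.3701) = 0.423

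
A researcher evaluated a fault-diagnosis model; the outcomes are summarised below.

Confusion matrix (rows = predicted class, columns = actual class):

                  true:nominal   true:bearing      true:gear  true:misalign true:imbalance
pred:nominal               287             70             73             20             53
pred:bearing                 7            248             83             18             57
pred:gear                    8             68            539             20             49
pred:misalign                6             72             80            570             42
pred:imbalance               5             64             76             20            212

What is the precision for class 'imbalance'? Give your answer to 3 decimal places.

Take TP from the diagonal, FP from the rest of the 'imbalance' prediction marginal, FN from the rest of the 'imbalance' actual marginal.
precision = TP/(TP+FP).
imbalance: TP=212, FP=5+64+76+20=165 → 212/377 = 0.5623

0.562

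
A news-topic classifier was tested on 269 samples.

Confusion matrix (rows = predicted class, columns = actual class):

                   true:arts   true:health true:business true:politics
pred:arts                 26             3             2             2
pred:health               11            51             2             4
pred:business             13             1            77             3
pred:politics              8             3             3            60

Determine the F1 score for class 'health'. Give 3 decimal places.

F1 score = 2·TP/(2·TP+FP+FN).
health: TP=51, FP=11+2+4=17, FN=3+1+3=7 → 102/126 = 0.8095

0.810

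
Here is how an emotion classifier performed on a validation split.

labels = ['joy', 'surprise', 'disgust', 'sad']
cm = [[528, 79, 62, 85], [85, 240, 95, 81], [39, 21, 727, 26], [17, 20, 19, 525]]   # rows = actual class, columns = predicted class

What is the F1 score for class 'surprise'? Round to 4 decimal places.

0.5575

One-vs-rest for 'surprise': TP = diagonal; FP = other classes predicted 'surprise'; FN = 'surprise' predicted as other.
F1 score = 2·TP/(2·TP+FP+FN).
surprise: TP=240, FP=79+21+20=120, FN=85+95+81=261 → 480/861 = 0.55749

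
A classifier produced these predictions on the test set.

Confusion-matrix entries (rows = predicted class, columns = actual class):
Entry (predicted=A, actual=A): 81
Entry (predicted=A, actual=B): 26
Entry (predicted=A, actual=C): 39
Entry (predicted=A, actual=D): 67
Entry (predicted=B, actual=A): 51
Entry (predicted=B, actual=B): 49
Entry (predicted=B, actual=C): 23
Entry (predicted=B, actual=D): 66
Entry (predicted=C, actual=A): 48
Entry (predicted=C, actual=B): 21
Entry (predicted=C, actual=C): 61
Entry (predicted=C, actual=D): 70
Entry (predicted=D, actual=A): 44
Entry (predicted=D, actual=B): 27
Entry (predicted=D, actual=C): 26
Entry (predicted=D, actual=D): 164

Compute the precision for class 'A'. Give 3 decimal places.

Treat 'A' as positive and all other classes as negative.
precision = TP/(TP+FP).
A: TP=81, FP=26+39+67=132 → 81/213 = 0.3803

0.380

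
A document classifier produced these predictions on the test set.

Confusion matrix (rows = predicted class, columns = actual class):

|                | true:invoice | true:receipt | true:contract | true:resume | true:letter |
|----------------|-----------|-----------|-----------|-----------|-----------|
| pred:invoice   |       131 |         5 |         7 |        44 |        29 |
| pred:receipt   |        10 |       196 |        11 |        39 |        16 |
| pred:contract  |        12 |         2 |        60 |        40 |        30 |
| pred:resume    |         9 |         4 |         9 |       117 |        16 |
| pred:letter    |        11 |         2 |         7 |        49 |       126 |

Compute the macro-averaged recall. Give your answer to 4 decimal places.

0.6638

Per-class recall (TP/(TP+FN)):
  invoice: TP=131, FN=10+12+9+11=42 → 131/173 = 0.75723
  receipt: TP=196, FN=5+2+4+2=13 → 196/209 = 0.93780
  contract: TP=60, FN=7+11+9+7=34 → 60/94 = 0.63830
  resume: TP=117, FN=44+39+40+49=172 → 117/289 = 0.40484
  letter: TP=126, FN=29+16+30+16=91 → 126/217 = 0.58065
Macro-recall = mean = (0.75723 + 0.93780 + 0.63830 + 0.40484 + 0.58065) / 5 = 0.6638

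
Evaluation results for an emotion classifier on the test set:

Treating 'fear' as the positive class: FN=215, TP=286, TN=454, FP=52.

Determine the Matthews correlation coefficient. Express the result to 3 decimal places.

0.496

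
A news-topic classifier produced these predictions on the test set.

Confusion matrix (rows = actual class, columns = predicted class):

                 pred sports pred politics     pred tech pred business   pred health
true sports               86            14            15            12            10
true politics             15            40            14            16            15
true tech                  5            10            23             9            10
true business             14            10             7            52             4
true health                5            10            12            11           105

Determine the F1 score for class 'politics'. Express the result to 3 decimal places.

F1 score = 2·TP/(2·TP+FP+FN).
politics: TP=40, FP=14+10+10+10=44, FN=15+14+16+15=60 → 80/184 = 0.4348

0.435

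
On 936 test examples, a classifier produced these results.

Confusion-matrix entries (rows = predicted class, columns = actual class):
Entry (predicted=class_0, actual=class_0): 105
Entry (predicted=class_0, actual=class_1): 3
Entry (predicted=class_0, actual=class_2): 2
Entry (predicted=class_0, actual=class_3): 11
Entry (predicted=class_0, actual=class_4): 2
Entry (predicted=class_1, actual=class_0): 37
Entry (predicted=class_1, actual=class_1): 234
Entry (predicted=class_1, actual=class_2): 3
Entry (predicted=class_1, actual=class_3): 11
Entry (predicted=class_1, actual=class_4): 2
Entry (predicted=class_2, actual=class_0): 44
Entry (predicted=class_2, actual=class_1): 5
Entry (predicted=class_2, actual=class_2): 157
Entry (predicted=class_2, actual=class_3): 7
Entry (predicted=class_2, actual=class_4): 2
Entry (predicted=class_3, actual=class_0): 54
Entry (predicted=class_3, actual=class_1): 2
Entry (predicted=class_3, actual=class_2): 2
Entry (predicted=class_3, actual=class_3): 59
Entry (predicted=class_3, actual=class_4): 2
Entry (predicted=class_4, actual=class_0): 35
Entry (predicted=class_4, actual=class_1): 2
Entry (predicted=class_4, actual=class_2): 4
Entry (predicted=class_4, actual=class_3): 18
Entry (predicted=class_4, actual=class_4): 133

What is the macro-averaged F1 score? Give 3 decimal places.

Per-class F1 score (2·TP/(2·TP+FP+FN)):
  class_0: TP=105, FP=3+2+11+2=18, FN=37+44+54+35=170 → 210/398 = 0.5276
  class_1: TP=234, FP=37+3+11+2=53, FN=3+5+2+2=12 → 468/533 = 0.8780
  class_2: TP=157, FP=44+5+7+2=58, FN=2+3+2+4=11 → 314/383 = 0.8198
  class_3: TP=59, FP=54+2+2+2=60, FN=11+11+7+18=47 → 118/225 = 0.5244
  class_4: TP=133, FP=35+2+4+18=59, FN=2+2+2+2=8 → 266/333 = 0.7988
Macro-F1 score = mean = (0.5276 + 0.8780 + 0.8198 + 0.5244 + 0.7988) / 5 = 0.710

0.710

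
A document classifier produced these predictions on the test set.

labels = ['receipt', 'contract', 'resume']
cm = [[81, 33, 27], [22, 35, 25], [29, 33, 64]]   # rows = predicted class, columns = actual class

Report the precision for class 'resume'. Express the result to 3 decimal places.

0.508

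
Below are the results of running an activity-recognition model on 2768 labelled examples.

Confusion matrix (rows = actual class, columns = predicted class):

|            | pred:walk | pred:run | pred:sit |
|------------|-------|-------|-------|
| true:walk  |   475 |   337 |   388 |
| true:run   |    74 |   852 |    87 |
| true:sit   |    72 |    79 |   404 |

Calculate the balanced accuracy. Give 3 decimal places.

Balanced accuracy = mean of per-class recall.
  walk: recall = 475/1200 = 0.3958
  run: recall = 852/1013 = 0.8411
  sit: recall = 404/555 = 0.7279
Mean = (0.3958 + 0.8411 + 0.7279) / 3 = 0.655

0.655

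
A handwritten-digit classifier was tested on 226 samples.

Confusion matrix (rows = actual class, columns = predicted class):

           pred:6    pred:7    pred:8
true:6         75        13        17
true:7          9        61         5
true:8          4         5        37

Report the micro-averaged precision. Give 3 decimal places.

Micro-averaging pools counts across classes: ΣTP=173, ΣFP=53, ΣFN=53.
Micro-precision = TP/(TP+FP) on pooled counts = 0.765 (equals overall accuracy in single-label multiclass).

0.765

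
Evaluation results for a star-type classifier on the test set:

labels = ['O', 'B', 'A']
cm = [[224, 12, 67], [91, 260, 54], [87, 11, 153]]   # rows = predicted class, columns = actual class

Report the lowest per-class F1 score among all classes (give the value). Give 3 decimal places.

0.583

Per-class F1 score (2·TP/(2·TP+FP+FN)):
  O: TP=224, FP=12+67=79, FN=91+87=178 → 448/705 = 0.6355
  B: TP=260, FP=91+54=145, FN=12+11=23 → 520/688 = 0.7558
  A: TP=153, FP=87+11=98, FN=67+54=121 → 306/525 = 0.5829
Lowest is class 'A' with F1 score = 0.583.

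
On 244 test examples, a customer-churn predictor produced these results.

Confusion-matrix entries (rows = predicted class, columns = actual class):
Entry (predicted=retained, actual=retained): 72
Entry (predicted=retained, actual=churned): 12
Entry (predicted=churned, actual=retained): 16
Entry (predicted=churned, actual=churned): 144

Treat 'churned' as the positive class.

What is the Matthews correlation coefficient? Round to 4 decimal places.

0.7492

MCC = (TP·TN − FP·FN) / √((TP+FP)(TP+FN)(TN+FP)(TN+FN))
Numerator = 144·72 − 16·12 = 10176
Denominator = √(160·156·88·84) = √184504320 = 13583.2367
MCC = 10176 / 13583.2367 = 0.7492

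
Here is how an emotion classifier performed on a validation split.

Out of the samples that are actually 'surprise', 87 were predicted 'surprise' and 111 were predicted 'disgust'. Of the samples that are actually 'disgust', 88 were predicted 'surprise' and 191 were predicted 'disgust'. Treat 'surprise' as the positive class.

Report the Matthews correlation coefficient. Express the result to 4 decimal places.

MCC = (TP·TN − FP·FN) / √((TP+FP)(TP+FN)(TN+FP)(TN+FN))
Numerator = 87·191 − 88·111 = 6849
Denominator = √(175·198·279·302) = √2919539700 = 54032.7651
MCC = 6849 / 54032.7651 = 0.1268

0.1268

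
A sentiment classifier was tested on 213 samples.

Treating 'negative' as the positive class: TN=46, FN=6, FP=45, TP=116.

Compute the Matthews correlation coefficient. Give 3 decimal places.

0.525

MCC = (TP·TN − FP·FN) / √((TP+FP)(TP+FN)(TN+FP)(TN+FN))
Numerator = 116·46 − 45·6 = 5066
Denominator = √(161·122·91·52) = √92945944 = 9640.8477
MCC = 5066 / 9640.8477 = 0.525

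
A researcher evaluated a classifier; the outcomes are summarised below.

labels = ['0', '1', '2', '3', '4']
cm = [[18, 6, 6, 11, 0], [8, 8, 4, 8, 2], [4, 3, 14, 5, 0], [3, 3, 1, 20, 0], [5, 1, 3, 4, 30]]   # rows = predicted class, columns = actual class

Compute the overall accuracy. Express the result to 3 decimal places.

Accuracy = trace / total = (18+8+14+20+30=90) / 167 = 90/167 = 0.539

0.539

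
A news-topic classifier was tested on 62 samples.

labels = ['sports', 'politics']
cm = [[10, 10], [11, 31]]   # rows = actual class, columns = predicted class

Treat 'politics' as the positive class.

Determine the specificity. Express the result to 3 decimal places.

Specificity = TN/(TN+FP) = 10/(10+10) = 0.500

0.500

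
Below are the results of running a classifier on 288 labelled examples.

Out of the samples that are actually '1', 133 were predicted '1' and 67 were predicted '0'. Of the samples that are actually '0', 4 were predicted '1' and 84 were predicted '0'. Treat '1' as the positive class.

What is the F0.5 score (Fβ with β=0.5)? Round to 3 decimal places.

Fβ = (1+β²)·TP / ((1+β²)·TP + β²·FN + FP), with β²=1/4
= 1.25·133 / (1.25·133 + 0.25·67 + 4) = 0.889

0.889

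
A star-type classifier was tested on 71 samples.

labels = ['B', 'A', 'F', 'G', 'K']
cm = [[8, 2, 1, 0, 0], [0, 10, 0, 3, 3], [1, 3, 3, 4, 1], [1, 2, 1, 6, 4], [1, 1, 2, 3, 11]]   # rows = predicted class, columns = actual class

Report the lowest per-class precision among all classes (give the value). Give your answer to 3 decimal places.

0.250

Per-class precision (TP/(TP+FP)):
  B: TP=8, FP=2+1+0+0=3 → 8/11 = 0.7273
  A: TP=10, FP=0+0+3+3=6 → 10/16 = 0.6250
  F: TP=3, FP=1+3+4+1=9 → 3/12 = 0.2500
  G: TP=6, FP=1+2+1+4=8 → 6/14 = 0.4286
  K: TP=11, FP=1+1+2+3=7 → 11/18 = 0.6111
Lowest is class 'F' with precision = 0.250.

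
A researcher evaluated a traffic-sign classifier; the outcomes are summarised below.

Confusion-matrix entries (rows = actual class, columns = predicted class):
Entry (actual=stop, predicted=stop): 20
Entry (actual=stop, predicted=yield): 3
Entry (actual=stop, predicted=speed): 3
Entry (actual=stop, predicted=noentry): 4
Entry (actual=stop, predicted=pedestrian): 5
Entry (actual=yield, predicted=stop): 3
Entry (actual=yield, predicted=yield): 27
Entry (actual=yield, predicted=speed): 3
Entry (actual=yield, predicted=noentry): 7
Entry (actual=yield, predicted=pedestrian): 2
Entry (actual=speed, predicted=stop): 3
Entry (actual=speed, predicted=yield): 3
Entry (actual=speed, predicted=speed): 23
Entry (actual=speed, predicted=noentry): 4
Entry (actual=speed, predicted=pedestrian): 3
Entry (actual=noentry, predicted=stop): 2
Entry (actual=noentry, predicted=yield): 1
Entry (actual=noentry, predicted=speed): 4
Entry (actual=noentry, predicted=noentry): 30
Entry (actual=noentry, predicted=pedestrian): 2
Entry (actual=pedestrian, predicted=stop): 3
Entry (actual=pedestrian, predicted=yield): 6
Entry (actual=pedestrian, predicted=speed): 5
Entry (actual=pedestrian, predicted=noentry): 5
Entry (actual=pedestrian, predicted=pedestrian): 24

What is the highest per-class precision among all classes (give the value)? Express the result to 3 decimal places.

0.675

Per-class precision (TP/(TP+FP)):
  stop: TP=20, FP=3+3+2+3=11 → 20/31 = 0.6452
  yield: TP=27, FP=3+3+1+6=13 → 27/40 = 0.6750
  speed: TP=23, FP=3+3+4+5=15 → 23/38 = 0.6053
  noentry: TP=30, FP=4+7+4+5=20 → 30/50 = 0.6000
  pedestrian: TP=24, FP=5+2+3+2=12 → 24/36 = 0.6667
Highest is class 'yield' with precision = 0.675.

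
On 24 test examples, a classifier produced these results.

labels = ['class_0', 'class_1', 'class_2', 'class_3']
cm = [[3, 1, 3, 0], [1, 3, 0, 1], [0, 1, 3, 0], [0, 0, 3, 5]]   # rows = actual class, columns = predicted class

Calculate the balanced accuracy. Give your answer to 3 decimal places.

0.601

Balanced accuracy = mean of per-class recall.
  class_0: recall = 3/7 = 0.4286
  class_1: recall = 3/5 = 0.6000
  class_2: recall = 3/4 = 0.7500
  class_3: recall = 5/8 = 0.6250
Mean = (0.4286 + 0.6000 + 0.7500 + 0.6250) / 4 = 0.601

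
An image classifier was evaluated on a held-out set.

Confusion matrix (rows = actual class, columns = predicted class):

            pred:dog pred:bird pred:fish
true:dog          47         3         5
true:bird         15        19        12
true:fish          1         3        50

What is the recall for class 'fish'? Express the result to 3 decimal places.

recall = TP/(TP+FN).
fish: TP=50, FN=1+3=4 → 50/54 = 0.9259

0.926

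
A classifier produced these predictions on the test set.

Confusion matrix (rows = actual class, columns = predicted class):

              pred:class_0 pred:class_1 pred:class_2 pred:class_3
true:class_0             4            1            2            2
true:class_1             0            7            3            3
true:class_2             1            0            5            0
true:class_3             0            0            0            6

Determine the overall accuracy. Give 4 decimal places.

0.6471

Accuracy = trace / total = (4+7+5+6=22) / 34 = 22/34 = 0.6471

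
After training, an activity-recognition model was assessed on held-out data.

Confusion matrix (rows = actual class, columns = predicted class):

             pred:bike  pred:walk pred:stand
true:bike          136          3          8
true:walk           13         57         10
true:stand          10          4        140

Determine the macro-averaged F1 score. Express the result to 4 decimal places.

Per-class F1 score (2·TP/(2·TP+FP+FN)):
  bike: TP=136, FP=13+10=23, FN=3+8=11 → 272/306 = 0.88889
  walk: TP=57, FP=3+4=7, FN=13+10=23 → 114/144 = 0.79167
  stand: TP=140, FP=8+10=18, FN=10+4=14 → 280/312 = 0.89744
Macro-F1 score = mean = (0.88889 + 0.79167 + 0.89744) / 3 = 0.8593

0.8593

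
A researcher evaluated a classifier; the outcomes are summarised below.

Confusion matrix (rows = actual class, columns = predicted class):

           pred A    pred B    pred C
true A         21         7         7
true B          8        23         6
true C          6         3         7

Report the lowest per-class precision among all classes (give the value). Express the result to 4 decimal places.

0.3500

Per-class precision (TP/(TP+FP)):
  A: TP=21, FP=8+6=14 → 21/35 = 0.60000
  B: TP=23, FP=7+3=10 → 23/33 = 0.69697
  C: TP=7, FP=7+6=13 → 7/20 = 0.35000
Lowest is class 'C' with precision = 0.3500.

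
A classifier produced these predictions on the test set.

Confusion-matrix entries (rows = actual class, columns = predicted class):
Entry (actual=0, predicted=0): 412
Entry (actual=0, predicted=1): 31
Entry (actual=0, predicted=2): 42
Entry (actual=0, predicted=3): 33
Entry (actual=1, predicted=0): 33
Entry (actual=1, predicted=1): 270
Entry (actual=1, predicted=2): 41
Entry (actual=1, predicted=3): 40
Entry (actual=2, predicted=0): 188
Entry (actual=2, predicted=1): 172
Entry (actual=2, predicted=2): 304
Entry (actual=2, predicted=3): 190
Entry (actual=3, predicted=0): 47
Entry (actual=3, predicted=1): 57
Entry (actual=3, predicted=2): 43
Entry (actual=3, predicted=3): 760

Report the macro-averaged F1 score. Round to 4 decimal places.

0.6349

Per-class F1 score (2·TP/(2·TP+FP+FN)):
  0: TP=412, FP=33+188+47=268, FN=31+42+33=106 → 824/1198 = 0.68781
  1: TP=270, FP=31+172+57=260, FN=33+41+40=114 → 540/914 = 0.59081
  2: TP=304, FP=42+41+43=126, FN=188+172+190=550 → 608/1284 = 0.47352
  3: TP=760, FP=33+40+190=263, FN=47+57+43=147 → 1520/1930 = 0.78756
Macro-F1 score = mean = (0.68781 + 0.59081 + 0.47352 + 0.78756) / 4 = 0.6349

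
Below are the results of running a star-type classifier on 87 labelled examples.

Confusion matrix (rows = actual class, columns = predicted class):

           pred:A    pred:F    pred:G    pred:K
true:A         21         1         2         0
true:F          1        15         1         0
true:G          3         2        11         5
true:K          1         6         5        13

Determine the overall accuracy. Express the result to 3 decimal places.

0.690

Accuracy = trace / total = (21+15+11+13=60) / 87 = 60/87 = 0.690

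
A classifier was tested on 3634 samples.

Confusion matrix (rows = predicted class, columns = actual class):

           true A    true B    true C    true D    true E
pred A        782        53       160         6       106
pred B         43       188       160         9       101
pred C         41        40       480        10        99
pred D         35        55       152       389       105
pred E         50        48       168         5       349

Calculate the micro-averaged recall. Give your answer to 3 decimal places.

0.602

Micro-averaging pools counts across classes: ΣTP=2188, ΣFP=1446, ΣFN=1446.
Micro-recall = TP/(TP+FN) on pooled counts = 0.602 (equals overall accuracy in single-label multiclass).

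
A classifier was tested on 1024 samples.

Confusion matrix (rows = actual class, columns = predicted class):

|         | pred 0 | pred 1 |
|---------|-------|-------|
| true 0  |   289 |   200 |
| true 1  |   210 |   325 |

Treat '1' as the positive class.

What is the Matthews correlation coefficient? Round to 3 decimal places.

0.198

MCC = (TP·TN − FP·FN) / √((TP+FP)(TP+FN)(TN+FP)(TN+FN))
Numerator = 325·289 − 200·210 = 51925
Denominator = √(525·535·489·499) = √68536589625 = 261794.9381
MCC = 51925 / 261794.9381 = 0.198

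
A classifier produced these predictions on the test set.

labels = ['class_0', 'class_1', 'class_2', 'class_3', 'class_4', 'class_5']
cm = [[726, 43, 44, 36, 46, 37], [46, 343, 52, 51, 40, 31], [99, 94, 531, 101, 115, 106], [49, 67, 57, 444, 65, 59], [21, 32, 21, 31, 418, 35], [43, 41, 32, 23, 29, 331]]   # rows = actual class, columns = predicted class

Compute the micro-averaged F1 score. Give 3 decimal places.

0.644

Micro-averaging pools counts across classes: ΣTP=2793, ΣFP=1546, ΣFN=1546.
Micro-F1 score = 2·TP/(2·TP+FP+FN) on pooled counts = 0.644 (equals overall accuracy in single-label multiclass).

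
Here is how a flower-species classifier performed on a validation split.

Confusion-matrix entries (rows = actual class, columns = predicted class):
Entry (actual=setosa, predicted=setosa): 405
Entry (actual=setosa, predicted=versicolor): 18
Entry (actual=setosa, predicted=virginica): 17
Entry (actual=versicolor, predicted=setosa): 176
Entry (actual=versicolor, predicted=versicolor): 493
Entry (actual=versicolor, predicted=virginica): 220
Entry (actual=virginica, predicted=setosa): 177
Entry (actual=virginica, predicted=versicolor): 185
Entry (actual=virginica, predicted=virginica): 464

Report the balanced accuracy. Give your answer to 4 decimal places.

Balanced accuracy = mean of per-class recall.
  setosa: recall = 405/440 = 0.92045
  versicolor: recall = 493/889 = 0.55456
  virginica: recall = 464/826 = 0.56174
Mean = (0.92045 + 0.55456 + 0.56174) / 3 = 0.6789

0.6789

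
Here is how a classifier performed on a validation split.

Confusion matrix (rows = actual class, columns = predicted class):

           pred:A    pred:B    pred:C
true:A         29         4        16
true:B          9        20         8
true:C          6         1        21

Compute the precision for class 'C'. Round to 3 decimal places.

Treat 'C' as positive and all other classes as negative.
precision = TP/(TP+FP).
C: TP=21, FP=16+8=24 → 21/45 = 0.4667

0.467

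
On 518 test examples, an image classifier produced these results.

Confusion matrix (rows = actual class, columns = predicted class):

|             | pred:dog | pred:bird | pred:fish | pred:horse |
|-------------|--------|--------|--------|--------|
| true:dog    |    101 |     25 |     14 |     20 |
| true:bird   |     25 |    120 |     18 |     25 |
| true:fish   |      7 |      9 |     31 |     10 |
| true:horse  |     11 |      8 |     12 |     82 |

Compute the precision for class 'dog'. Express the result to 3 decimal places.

0.701

Treat 'dog' as positive and all other classes as negative.
precision = TP/(TP+FP).
dog: TP=101, FP=25+7+11=43 → 101/144 = 0.7014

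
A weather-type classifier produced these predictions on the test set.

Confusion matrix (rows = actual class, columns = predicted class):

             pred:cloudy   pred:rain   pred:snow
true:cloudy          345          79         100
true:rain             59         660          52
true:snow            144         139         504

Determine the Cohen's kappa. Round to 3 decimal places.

Observed agreement pₒ = trace/N = 1509/2082 = 0.7248
Expected agreement pₑ = Σ (rowᵢ·colᵢ)/N² = (524·548 + 771·878 + 787·656)/2082² = 0.3415
κ = (pₒ − pₑ)/(1 − pₑ) = (0.7248 − 0.3415)/(1 − 0.3415) = 0.582

0.582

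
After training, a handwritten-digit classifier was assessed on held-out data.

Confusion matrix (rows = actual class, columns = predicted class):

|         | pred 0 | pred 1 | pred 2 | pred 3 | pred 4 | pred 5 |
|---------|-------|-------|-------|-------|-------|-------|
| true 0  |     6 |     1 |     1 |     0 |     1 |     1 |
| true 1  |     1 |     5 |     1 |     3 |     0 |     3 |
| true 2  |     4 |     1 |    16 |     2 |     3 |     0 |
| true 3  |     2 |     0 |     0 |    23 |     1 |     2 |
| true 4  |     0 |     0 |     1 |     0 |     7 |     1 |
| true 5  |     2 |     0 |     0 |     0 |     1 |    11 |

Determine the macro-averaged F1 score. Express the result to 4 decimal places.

0.6394

Per-class F1 score (2·TP/(2·TP+FP+FN)):
  0: TP=6, FP=1+4+2+0+2=9, FN=1+1+0+1+1=4 → 12/25 = 0.48000
  1: TP=5, FP=1+1+0+0+0=2, FN=1+1+3+0+3=8 → 10/20 = 0.50000
  2: TP=16, FP=1+1+0+1+0=3, FN=4+1+2+3+0=10 → 32/45 = 0.71111
  3: TP=23, FP=0+3+2+0+0=5, FN=2+0+0+1+2=5 → 46/56 = 0.82143
  4: TP=7, FP=1+0+3+1+1=6, FN=0+0+1+0+1=2 → 14/22 = 0.63636
  5: TP=11, FP=1+3+0+2+1=7, FN=2+0+0+0+1=3 → 22/32 = 0.68750
Macro-F1 score = mean = (0.48000 + 0.50000 + 0.71111 + 0.82143 + 0.63636 + 0.68750) / 6 = 0.6394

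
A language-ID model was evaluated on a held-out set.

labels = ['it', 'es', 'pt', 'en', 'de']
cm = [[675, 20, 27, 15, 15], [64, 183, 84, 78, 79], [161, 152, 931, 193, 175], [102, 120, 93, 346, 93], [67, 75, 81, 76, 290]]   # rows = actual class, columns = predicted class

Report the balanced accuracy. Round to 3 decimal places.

0.560

Balanced accuracy = mean of per-class recall.
  it: recall = 675/752 = 0.8976
  es: recall = 183/488 = 0.3750
  pt: recall = 931/1612 = 0.5775
  en: recall = 346/754 = 0.4589
  de: recall = 290/589 = 0.4924
Mean = (0.8976 + 0.3750 + 0.5775 + 0.4589 + 0.4924) / 5 = 0.560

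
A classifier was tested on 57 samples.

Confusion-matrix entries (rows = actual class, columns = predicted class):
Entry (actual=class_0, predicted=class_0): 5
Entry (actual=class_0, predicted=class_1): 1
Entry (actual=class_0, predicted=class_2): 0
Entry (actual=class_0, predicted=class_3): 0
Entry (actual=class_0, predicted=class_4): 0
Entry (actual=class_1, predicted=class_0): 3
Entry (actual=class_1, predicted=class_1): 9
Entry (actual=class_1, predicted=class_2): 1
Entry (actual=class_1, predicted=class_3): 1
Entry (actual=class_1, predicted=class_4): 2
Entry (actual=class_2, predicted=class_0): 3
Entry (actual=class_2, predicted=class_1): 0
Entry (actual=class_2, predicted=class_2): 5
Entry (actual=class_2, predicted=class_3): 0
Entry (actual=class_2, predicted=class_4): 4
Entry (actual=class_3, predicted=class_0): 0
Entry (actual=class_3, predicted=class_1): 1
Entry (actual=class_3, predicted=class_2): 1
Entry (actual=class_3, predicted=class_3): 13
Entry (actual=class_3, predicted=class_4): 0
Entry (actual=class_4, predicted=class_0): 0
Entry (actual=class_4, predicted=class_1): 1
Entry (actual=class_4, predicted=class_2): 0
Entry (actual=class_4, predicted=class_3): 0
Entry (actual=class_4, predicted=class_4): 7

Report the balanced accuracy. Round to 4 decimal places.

0.7108

Balanced accuracy = mean of per-class recall.
  class_0: recall = 5/6 = 0.83333
  class_1: recall = 9/16 = 0.56250
  class_2: recall = 5/12 = 0.41667
  class_3: recall = 13/15 = 0.86667
  class_4: recall = 7/8 = 0.87500
Mean = (0.83333 + 0.56250 + 0.41667 + 0.86667 + 0.87500) / 5 = 0.7108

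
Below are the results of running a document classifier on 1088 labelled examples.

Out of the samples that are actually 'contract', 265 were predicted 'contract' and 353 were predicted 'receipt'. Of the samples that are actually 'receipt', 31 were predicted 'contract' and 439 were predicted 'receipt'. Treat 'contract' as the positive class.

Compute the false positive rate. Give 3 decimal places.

0.066

FPR = FP/(FP+TN) = 31/(31+439) = 0.066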